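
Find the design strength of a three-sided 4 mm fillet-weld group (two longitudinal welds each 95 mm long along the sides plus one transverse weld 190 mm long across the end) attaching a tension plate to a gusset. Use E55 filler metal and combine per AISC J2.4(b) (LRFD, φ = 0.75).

φR_n ≈ 313 kN

E55XX → F_EXX = 550 MPa.
t_e = 0.707 × 4 = 2.828 mm.
R_nwl = 0.6 × 550 × 2.828 × 190 × 10⁻³ = 177.3 kN (longitudinal, 2 welds).
R_nwt = 0.6 × 550 × 2.828 × 190 × 10⁻³ = 177.3 kN (transverse, base value).
(i) R_nwl + R_nwt = 354.6 kN; (ii) 0.85 R_nwl + 1.5 R_nwt = 416.7 kN.
R_n = max = 416.7 kN [governs: (ii)]; φR_n = 312.5 kN.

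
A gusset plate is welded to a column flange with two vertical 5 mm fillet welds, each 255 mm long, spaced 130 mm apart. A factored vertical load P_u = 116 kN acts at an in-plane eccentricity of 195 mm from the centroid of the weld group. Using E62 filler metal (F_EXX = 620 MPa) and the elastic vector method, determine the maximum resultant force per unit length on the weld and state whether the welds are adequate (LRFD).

Total weld length L_w = 510 mm. Treat welds as unit-width lines.
Polar moment about centroid: J = 2[d³/12 + d(b/2)²] = 2[255³/12 + 255×65²] = 4918000 mm³.
Direct shear f_v = P/L_w = 116×10³ / 510 = 227.5 N/mm (vertical).
Torsion M = P·e = 116×10³ × 195 = 22620000 N·mm.
Critical point at (x, y) = (65, 127.5) from centroid. f_tx = M·y/J = 586.4 N/mm; f_ty = M·x/J = 298.9 N/mm.
Resultant f_max = √[f_tx² + (f_v + f_ty)²] = √[586.4² + (227.5 + 298.9)²] = 788 N/mm.
Capacity per unit length: φr_n = 0.75 × 0.6 × 620 × (0.707 × 5) = 986.3 N/mm.
788 ≤ 986.3 → adequate.

f_max ≈ 788 N/mm; adequate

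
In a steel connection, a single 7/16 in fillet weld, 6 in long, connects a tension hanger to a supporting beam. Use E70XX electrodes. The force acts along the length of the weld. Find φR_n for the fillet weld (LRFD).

E70XX → F_EXX = 70 ksi.
Effective throat t_e = 0.707 × 0.4375 = 0.3093 in.
Total length L = 6 in; A_we = 0.3093 × 6 = 1.856 in².
F_nw = 0.6 F_EXX = 0.6 × 70 = 42 ksi.
φR_n = 0.75 × 42 × 1.856 = 58.46 kips.

φR_n ≈ 58.5 kips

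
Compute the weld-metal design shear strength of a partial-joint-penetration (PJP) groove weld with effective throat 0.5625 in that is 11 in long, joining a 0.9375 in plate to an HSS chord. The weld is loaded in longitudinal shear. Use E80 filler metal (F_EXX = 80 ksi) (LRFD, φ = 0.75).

Effective throat (given) t_e = 0.5625 in.
A_we = 0.5625 × 11 = 6.188 in².
F_nw = 0.6 F_EXX = 48 ksi.
φR_n = 0.75 × 48 × 6.188 = 222.8 kips.

φR_n ≈ 223 kips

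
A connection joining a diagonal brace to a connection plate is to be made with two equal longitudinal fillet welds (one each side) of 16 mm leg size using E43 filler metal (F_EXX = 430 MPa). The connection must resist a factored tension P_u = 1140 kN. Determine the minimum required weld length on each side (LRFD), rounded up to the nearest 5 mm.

L = 265 mm on each side

Throat t_e = 0.707 × 16 = 11.31 mm.
φr_n = 0.75 × 0.6 × 430 × 11.31 × 10⁻³ = 2.189 kN/mm.
L_req = P_u / φr_n = 1140 / 2.189 = 520.8 mm total.
Per side: 520.8 / 2 = 260.4 mm.
Round up → use L = 265 mm on each side.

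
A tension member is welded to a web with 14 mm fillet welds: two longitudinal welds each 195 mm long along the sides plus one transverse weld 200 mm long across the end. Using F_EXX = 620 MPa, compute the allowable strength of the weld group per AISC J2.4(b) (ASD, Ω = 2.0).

R_n/Ω ≈ 1160 kN

t_e = 0.707 × 14 = 9.898 mm.
R_nwl = 0.6 × 620 × 9.898 × 390 × 10⁻³ = 1436 kN (longitudinal, 2 welds).
R_nwt = 0.6 × 620 × 9.898 × 200 × 10⁻³ = 736.4 kN (transverse, base value).
(i) R_nwl + R_nwt = 2172 kN; (ii) 0.85 R_nwl + 1.5 R_nwt = 2325 kN.
R_n = max = 2325 kN [governs: (ii)]; R_n/Ω = 1163 kN.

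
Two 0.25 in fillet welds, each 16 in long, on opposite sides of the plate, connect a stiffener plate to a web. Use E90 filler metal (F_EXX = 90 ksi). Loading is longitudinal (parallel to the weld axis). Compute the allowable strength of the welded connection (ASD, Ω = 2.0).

R_n/Ω ≈ 153 kips

Effective throat t_e = 0.707 × 0.25 = 0.1767 in.
Total length L = 32 in; A_we = 0.1767 × 32 = 5.656 in².
F_nw = 0.6 F_EXX = 0.6 × 90 = 54 ksi.
R_n = 54 × 5.656 = 305.4 kips; R_n/Ω = 305.4/2.0 = 152.7 kips.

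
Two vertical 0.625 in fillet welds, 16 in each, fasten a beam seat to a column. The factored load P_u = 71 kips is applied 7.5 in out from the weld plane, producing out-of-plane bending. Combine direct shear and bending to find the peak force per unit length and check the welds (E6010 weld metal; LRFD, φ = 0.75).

f_max ≈ 6.62 kip/in; adequate

E60XX → F_EXX = 60 ksi.
L_w = 2 × 16 = 32 in; section modulus (unit throat) S = 2 × L²/6 = 85.33 in².
Direct shear f_v = P/L_w = 71/32 = 2.219 kip/in.
Moment M = P × e = 71 × 7.5 = 532.5 kip·in; bending f_b = M/S = 6.24 kip/in.
f_max = √(f_v² + f_b²) = √(2.219² + 6.24²) = 6.623 kip/in.
φr_n = 0.75 × 0.6 × 60 × (0.707 × 0.625) = 11.93 kip/in → adequate.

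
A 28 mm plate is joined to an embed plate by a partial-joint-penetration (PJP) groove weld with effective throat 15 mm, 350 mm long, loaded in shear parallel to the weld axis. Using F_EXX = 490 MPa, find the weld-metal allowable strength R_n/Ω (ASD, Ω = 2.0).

R_n/Ω ≈ 772 kN

Effective throat (given) t_e = 15 mm.
A_we = 15 × 350 = 5250 mm².
F_nw = 0.6 F_EXX = 294 MPa.
R_n/Ω = (294 × 5250) / 2.0 × 10⁻³ = 771.8 kN.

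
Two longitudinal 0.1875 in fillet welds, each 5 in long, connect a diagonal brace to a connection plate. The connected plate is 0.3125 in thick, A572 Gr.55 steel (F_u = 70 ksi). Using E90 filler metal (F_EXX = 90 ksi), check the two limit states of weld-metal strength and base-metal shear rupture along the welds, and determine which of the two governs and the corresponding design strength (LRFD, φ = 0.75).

t_e = 0.707 × 0.1875 = 0.1326 in; L = 10 in.
Weld metal: φR_n = 0.75 × 0.6 × 90 × 0.1326 × 10 = 53.69 kips.
Base metal (shear rupture): φR_n = 0.75 × 0.6 × 70 × 0.3125 × 10 = 98.44 kips.
Governing: weld metal.

φR_n ≈ 53.7 kips (weld metal governs)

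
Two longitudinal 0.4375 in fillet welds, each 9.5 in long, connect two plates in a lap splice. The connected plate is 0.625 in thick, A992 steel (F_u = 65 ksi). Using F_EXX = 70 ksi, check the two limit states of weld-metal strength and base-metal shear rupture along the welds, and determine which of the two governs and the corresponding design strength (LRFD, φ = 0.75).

t_e = 0.707 × 0.4375 = 0.3093 in; L = 19 in.
Weld metal: φR_n = 0.75 × 0.6 × 70 × 0.3093 × 19 = 185.1 kip.
Base metal (shear rupture): φR_n = 0.75 × 0.6 × 65 × 0.625 × 19 = 347.3 kip.
Governing: weld metal.

φR_n ≈ 185 kip (weld metal governs)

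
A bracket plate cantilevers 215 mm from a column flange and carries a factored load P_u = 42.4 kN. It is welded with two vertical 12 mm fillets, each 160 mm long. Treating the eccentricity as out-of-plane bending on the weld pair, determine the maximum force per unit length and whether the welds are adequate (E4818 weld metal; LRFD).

E48XX → F_EXX = 480 MPa.
L_w = 2 × 160 = 320 mm; section modulus (unit throat) S = 2 × L²/6 = 8533 mm².
Direct shear f_v = P/L_w = 42.4×10³/320 = 132.5 N/mm.
Moment M = P × e = 42.4×10³ × 215 = 9116000 N·mm; bending f_b = M/S = 1068 N/mm.
f_max = √(f_v² + f_b²) = √(132.5² + 1068²) = 1076 N/mm.
φr_n = 0.75 × 0.6 × 480 × (0.707 × 12) = 1833 N/mm → adequate.

f_max ≈ 1080 N/mm; adequate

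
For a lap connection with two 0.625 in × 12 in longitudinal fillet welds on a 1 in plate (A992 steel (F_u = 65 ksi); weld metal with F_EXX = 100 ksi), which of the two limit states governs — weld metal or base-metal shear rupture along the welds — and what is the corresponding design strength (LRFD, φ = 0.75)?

t_e = 0.707 × 0.625 = 0.4419 in; L = 24 in.
Weld metal: φR_n = 0.75 × 0.6 × 100 × 0.4419 × 24 = 477.2 kips.
Base metal (shear rupture): φR_n = 0.75 × 0.6 × 65 × 1 × 24 = 702 kips.
Governing: weld metal.

φR_n ≈ 477 kips (weld metal governs)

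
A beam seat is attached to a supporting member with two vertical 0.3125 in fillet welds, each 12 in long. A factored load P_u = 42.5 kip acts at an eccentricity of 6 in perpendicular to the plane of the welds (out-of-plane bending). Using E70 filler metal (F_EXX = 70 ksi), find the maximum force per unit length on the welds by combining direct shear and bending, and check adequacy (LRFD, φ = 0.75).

L_w = 2 × 12 = 24 in; section modulus (unit throat) S = 2 × L²/6 = 48 in².
Direct shear f_v = P/L_w = 42.5/24 = 1.771 kip/in.
Moment M = P × e = 42.5 × 6 = 255 kip·in; bending f_b = M/S = 5.312 kip/in.
f_max = √(f_v² + f_b²) = √(1.771² + 5.312²) = 5.6 kip/in.
φr_n = 0.75 × 0.6 × 70 × (0.707 × 0.3125) = 6.96 kip/in → adequate.

f_max ≈ 5.6 kip/in; adequate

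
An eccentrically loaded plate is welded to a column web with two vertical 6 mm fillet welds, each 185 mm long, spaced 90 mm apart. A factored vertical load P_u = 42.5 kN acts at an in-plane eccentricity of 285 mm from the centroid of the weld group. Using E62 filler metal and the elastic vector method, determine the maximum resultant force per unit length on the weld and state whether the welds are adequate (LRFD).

f_max ≈ 748 N/mm; adequate

E62XX → F_EXX = 620 MPa.
Total weld length L_w = 370 mm. Treat welds as unit-width lines.
Polar moment about centroid: J = 2[d³/12 + d(b/2)²] = 2[185³/12 + 185×45²] = 1805000 mm³.
Direct shear f_v = P/L_w = 42.5×10³ / 370 = 114.9 N/mm (vertical).
Torsion M = P·e = 42.5×10³ × 285 = 12112000 N·mm.
Critical point at (x, y) = (45, 92.5) from centroid. f_tx = M·y/J = 620.9 N/mm; f_ty = M·x/J = 302.1 N/mm.
Resultant f_max = √[f_tx² + (f_v + f_ty)²] = √[620.9² + (114.9 + 302.1)²] = 747.9 N/mm.
Capacity per unit length: φr_n = 0.75 × 0.6 × 620 × (0.707 × 6) = 1184 N/mm.
747.9 ≤ 1184 → adequate.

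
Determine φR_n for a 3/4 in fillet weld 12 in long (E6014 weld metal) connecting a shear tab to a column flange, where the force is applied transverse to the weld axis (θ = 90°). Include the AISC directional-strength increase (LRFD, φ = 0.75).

E60XX → F_EXX = 60 ksi.
t_e = 0.707 × 0.75 = 0.5302 in; A_we = 0.5302 × 12 = 6.363 in².
Directional factor: 1.0 + 0.5 sin^1.5(90°) = 1.5.
F_nw = 0.6 × 60 × 1.5 = 54 ksi.
φR_n = 0.75 × 54 × 6.363 = 257.7 kips.

φR_n ≈ 258 kips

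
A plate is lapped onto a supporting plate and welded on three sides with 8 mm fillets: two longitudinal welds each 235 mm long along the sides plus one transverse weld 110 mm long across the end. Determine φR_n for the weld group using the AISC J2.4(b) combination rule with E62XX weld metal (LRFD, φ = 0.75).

E62XX → F_EXX = 620 MPa.
t_e = 0.707 × 8 = 5.656 mm.
R_nwl = 0.6 × 620 × 5.656 × 470 × 10⁻³ = 988.9 kN (longitudinal, 2 welds).
R_nwt = 0.6 × 620 × 5.656 × 110 × 10⁻³ = 231.4 kN (transverse, base value).
(i) R_nwl + R_nwt = 1220 kN; (ii) 0.85 R_nwl + 1.5 R_nwt = 1188 kN.
R_n = max = 1220 kN [governs: (i)]; φR_n = 915.3 kN.

φR_n ≈ 915 kN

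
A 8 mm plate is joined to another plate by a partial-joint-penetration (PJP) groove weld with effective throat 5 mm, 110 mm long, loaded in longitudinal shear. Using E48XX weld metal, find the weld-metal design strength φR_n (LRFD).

E48XX → F_EXX = 480 MPa.
Effective throat (given) t_e = 5 mm.
A_we = 5 × 110 = 550 mm².
F_nw = 0.6 F_EXX = 288 MPa.
φR_n = 0.75 × 288 × 550 × 10⁻³ = 118.8 kN.

φR_n ≈ 119 kN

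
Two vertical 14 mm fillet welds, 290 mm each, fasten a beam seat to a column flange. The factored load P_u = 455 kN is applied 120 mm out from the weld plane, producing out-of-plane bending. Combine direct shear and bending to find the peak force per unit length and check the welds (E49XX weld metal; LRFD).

f_max ≈ 2100 N/mm; adequate

E49XX → F_EXX = 490 MPa.
L_w = 2 × 290 = 580 mm; section modulus (unit throat) S = 2 × L²/6 = 28030 mm².
Direct shear f_v = P/L_w = 455×10³/580 = 784.5 N/mm.
Moment M = P × e = 455×10³ × 120 = 54600000 N·mm; bending f_b = M/S = 1948 N/mm.
f_max = √(f_v² + f_b²) = √(784.5² + 1948²) = 2100 N/mm.
φr_n = 0.75 × 0.6 × 490 × (0.707 × 14) = 2183 N/mm → adequate.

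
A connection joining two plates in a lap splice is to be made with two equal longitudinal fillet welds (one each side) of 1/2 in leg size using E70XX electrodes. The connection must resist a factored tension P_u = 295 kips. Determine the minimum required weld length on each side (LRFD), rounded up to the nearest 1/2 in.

L = 13.5 in on each side

E70XX → F_EXX = 70 ksi.
Throat t_e = 0.707 × 0.5 = 0.3535 in.
φr_n = 0.75 × 0.6 × 70 × 0.3535 = 11.14 kips/in.
L_req = P_u / φr_n = 295 / 11.14 = 26.49 in total.
Per side: 26.49 / 2 = 13.25 in.
Round up → use L = 13.5 in on each side.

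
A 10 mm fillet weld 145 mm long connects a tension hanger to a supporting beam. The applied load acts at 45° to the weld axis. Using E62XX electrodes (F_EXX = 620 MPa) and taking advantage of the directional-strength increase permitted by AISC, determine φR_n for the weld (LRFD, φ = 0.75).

t_e = 0.707 × 10 = 7.07 mm; A_we = 7.07 × 145 = 1025 mm².
Directional factor: 1.0 + 0.5 sin^1.5(45°) = 1.297.
F_nw = 0.6 × 620 × 1.297 = 482.6 MPa.
φR_n = 0.75 × 482.6 × 1025 × 10⁻³ = 371.1 kN.

φR_n ≈ 371 kN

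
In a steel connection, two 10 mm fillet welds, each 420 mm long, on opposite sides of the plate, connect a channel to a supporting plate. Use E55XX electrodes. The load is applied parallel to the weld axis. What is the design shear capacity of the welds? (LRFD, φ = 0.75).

φR_n ≈ 1470 kN

E55XX → F_EXX = 550 MPa.
Effective throat t_e = 0.707 × 10 = 7.07 mm.
Total length L = 840 mm; A_we = 7.07 × 840 = 5939 mm².
F_nw = 0.6 F_EXX = 0.6 × 550 = 330 MPa.
φR_n = 0.75 × 330 × 5939 × 10⁻³ = 1470 kN.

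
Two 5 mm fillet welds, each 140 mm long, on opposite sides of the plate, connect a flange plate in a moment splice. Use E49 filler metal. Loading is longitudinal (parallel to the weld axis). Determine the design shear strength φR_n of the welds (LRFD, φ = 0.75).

φR_n ≈ 218 kN

E49XX → F_EXX = 490 MPa.
Effective throat t_e = 0.707 × 5 = 3.535 mm.
Total length L = 280 mm; A_we = 3.535 × 280 = 989.8 mm².
F_nw = 0.6 F_EXX = 0.6 × 490 = 294 MPa.
φR_n = 0.75 × 294 × 989.8 × 10⁻³ = 218.3 kN.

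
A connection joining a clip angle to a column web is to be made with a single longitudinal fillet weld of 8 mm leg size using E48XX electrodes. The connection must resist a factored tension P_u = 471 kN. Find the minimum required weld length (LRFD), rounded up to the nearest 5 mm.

L = 390 mm

E48XX → F_EXX = 480 MPa.
Throat t_e = 0.707 × 8 = 5.656 mm.
φr_n = 0.75 × 0.6 × 480 × 5.656 × 10⁻³ = 1.222 kN/mm.
L_req = P_u / φr_n = 471 / 1.222 = 385.5 mm total.
Round up → use L = 390 mm.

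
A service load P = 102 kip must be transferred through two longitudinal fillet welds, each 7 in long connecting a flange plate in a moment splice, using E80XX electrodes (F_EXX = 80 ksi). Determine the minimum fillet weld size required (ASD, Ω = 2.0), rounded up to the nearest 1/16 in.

Total weld length L = 14 in.
Required throat t_e = P × Ω / (0.6 F_EXX × L) = 102 × 2.0 / (0.6 × 80 × 14) = 0.3036 in.
Required leg w = t_e / 0.707 = 0.4294 in → use 7/16 in.

w = 7/16 in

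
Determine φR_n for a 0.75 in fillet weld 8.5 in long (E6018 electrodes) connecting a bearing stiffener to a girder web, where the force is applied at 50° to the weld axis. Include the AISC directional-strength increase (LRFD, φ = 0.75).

φR_n ≈ 162 kip

E60XX → F_EXX = 60 ksi.
t_e = 0.707 × 0.75 = 0.5302 in; A_we = 0.5302 × 8.5 = 4.507 in².
Directional factor: 1.0 + 0.5 sin^1.5(50°) = 1.335.
F_nw = 0.6 × 60 × 1.335 = 48.07 ksi.
φR_n = 0.75 × 48.07 × 4.507 = 162.5 kip.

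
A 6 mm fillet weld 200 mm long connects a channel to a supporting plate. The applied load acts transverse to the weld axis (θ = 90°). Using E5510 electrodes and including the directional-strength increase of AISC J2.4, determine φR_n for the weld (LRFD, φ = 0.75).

φR_n ≈ 315 kN

E55XX → F_EXX = 550 MPa.
t_e = 0.707 × 6 = 4.242 mm; A_we = 4.242 × 200 = 848.4 mm².
Directional factor: 1.0 + 0.5 sin^1.5(90°) = 1.5.
F_nw = 0.6 × 550 × 1.5 = 495 MPa.
φR_n = 0.75 × 495 × 848.4 × 10⁻³ = 315 kN.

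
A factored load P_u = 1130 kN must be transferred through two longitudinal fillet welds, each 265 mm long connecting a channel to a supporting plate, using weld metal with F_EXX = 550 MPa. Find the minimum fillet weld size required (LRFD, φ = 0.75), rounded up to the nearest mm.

Total weld length L = 530 mm.
Required throat t_e = P_u / (φ × 0.6 F_EXX × L) = 1130 / (0.75 × 0.6 × 550 × 530 × 10⁻³) = 8.614 mm.
Required leg w = t_e / 0.707 = 12.18 mm → use 13 mm.

w = 13 mm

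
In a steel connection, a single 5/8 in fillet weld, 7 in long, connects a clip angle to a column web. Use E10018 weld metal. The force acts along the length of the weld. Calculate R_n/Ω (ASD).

E100XX → F_EXX = 100 ksi.
Effective throat t_e = 0.707 × 0.625 = 0.4419 in.
Total length L = 7 in; A_we = 0.4419 × 7 = 3.093 in².
F_nw = 0.6 F_EXX = 0.6 × 100 = 60 ksi.
R_n = 60 × 3.093 = 185.6 kips; R_n/Ω = 185.6/2.0 = 92.79 kips.

R_n/Ω ≈ 92.8 kips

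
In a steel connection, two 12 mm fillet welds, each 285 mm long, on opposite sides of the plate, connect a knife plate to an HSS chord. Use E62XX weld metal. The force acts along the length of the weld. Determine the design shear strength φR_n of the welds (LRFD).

E62XX → F_EXX = 620 MPa.
Effective throat t_e = 0.707 × 12 = 8.484 mm.
Total length L = 570 mm; A_we = 8.484 × 570 = 4836 mm².
F_nw = 0.6 F_EXX = 0.6 × 620 = 372 MPa.
φR_n = 0.75 × 372 × 4836 × 10⁻³ = 1349 kN.

φR_n ≈ 1350 kN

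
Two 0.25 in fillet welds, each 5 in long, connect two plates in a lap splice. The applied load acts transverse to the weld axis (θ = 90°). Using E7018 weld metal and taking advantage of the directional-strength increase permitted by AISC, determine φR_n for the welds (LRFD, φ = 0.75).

φR_n ≈ 83.5 kips

E70XX → F_EXX = 70 ksi.
t_e = 0.707 × 0.25 = 0.1767 in; A_we = 0.1767 × 10 = 1.767 in².
Directional factor: 1.0 + 0.5 sin^1.5(90°) = 1.5.
F_nw = 0.6 × 70 × 1.5 = 63 ksi.
φR_n = 0.75 × 63 × 1.767 = 83.51 kips.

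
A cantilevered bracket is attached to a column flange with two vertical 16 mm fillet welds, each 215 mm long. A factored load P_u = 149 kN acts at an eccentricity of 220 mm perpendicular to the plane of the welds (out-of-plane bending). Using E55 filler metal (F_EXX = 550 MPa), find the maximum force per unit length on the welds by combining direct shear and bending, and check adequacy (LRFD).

f_max ≈ 2160 N/mm; adequate

L_w = 2 × 215 = 430 mm; section modulus (unit throat) S = 2 × L²/6 = 15410 mm².
Direct shear f_v = P/L_w = 149×10³/430 = 346.5 N/mm.
Moment M = P × e = 149×10³ × 220 = 32780000 N·mm; bending f_b = M/S = 2127 N/mm.
f_max = √(f_v² + f_b²) = √(346.5² + 2127²) = 2155 N/mm.
φr_n = 0.75 × 0.6 × 550 × (0.707 × 16) = 2800 N/mm → adequate.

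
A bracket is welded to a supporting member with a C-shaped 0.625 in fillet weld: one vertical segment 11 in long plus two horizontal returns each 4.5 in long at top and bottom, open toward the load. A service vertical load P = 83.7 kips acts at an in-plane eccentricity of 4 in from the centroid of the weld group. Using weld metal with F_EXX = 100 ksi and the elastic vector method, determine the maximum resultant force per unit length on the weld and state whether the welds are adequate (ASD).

Total weld length L_w = 20 in. Treat welds as unit-width lines.
Centroid: x̄ = 2×4.5×2.25 / 20 = 1.012 in from the vertical weld.
Polar moment about centroid: J = I_x + I_y = [11³/12 + 2×4.5×5.5²] + [11×1.012² + 2(4.5³/12 + 4.5×1.238²)] = 423.4 in³.
Direct shear f_v = P/L_w = 83.7 / 20 = 4.185 kip/in (vertical).
Torsion M = P·e = 83.7 × 4 = 334.8 kip·in.
Critical point at (x, y) = (3.487, 5.5) from centroid. f_tx = M·y/J = 4.349 kip/in; f_ty = M·x/J = 2.758 kip/in.
Resultant f_max = √[f_tx² + (f_v + f_ty)²] = √[4.349² + (4.185 + 2.758)²] = 8.192 kip/in.
Capacity per unit length: r_n/Ω = (1/2.0) × 0.6 × 100 × (0.707 × 0.625) = 13.26 kip/in.
8.192 ≤ 13.26 → adequate.

f_max ≈ 8.19 kip/in; adequate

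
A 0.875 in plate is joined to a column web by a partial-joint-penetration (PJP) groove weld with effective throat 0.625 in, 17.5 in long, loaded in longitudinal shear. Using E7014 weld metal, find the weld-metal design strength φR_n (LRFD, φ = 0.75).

φR_n ≈ 345 kips

E70XX → F_EXX = 70 ksi.
Effective throat (given) t_e = 0.625 in.
A_we = 0.625 × 17.5 = 10.94 in².
F_nw = 0.6 F_EXX = 42 ksi.
φR_n = 0.75 × 42 × 10.94 = 344.5 kips.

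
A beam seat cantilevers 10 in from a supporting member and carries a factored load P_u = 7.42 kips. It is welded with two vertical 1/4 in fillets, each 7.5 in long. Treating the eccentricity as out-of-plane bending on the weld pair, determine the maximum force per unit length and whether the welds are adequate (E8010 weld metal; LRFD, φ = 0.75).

E80XX → F_EXX = 80 ksi.
L_w = 2 × 7.5 = 15 in; section modulus (unit throat) S = 2 × L²/6 = 18.75 in².
Direct shear f_v = P/L_w = 7.42/15 = 0.4947 kip/in.
Moment M = P × e = 7.42 × 10 = 74.2 kip·in; bending f_b = M/S = 3.957 kip/in.
f_max = √(f_v² + f_b²) = √(0.4947² + 3.957²) = 3.988 kip/in.
φr_n = 0.75 × 0.6 × 80 × (0.707 × 0.25) = 6.363 kip/in → adequate.

f_max ≈ 3.99 kip/in; adequate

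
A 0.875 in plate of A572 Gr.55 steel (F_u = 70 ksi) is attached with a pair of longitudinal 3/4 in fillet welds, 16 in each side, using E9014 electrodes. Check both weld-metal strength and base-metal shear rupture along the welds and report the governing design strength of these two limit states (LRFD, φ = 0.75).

E90XX → F_EXX = 90 ksi.
t_e = 0.707 × 0.75 = 0.5302 in; L = 32 in.
Weld metal: φR_n = 0.75 × 0.6 × 90 × 0.5302 × 32 = 687.2 kips.
Base metal (shear rupture): φR_n = 0.75 × 0.6 × 70 × 0.875 × 32 = 882 kips.
Governing: weld metal.

φR_n ≈ 687 kips (weld metal governs)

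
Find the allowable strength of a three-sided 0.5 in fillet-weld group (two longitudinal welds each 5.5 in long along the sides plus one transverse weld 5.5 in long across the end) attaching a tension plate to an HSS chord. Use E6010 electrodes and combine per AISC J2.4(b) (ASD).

R_n/Ω ≈ 112 kips

E60XX → F_EXX = 60 ksi.
t_e = 0.707 × 0.5 = 0.3535 in.
R_nwl = 0.6 × 60 × 0.3535 × 11 = 140 kips (longitudinal, 2 welds).
R_nwt = 0.6 × 60 × 0.3535 × 5.5 = 69.99 kips (transverse, base value).
(i) R_nwl + R_nwt = 210 kips; (ii) 0.85 R_nwl + 1.5 R_nwt = 224 kips.
R_n = max = 224 kips [governs: (ii)]; R_n/Ω = 112 kips.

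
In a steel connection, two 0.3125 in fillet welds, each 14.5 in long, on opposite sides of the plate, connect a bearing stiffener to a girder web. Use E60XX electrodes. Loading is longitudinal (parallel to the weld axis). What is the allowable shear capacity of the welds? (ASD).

R_n/Ω ≈ 115 kip

E60XX → F_EXX = 60 ksi.
Effective throat t_e = 0.707 × 0.3125 = 0.2209 in.
Total length L = 29 in; A_we = 0.2209 × 29 = 6.407 in².
F_nw = 0.6 F_EXX = 0.6 × 60 = 36 ksi.
R_n = 36 × 6.407 = 230.7 kip; R_n/Ω = 230.7/2.0 = 115.3 kip.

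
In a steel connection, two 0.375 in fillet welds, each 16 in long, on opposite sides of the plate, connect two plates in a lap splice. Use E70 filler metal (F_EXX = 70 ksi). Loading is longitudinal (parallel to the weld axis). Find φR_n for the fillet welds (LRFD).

φR_n ≈ 267 kip

Effective throat t_e = 0.707 × 0.375 = 0.2651 in.
Total length L = 32 in; A_we = 0.2651 × 32 = 8.484 in².
F_nw = 0.6 F_EXX = 0.6 × 70 = 42 ksi.
φR_n = 0.75 × 42 × 8.484 = 267.2 kip.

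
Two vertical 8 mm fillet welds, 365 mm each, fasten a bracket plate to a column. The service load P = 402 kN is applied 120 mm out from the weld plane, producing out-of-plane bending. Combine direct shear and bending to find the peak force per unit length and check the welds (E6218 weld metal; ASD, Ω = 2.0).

f_max ≈ 1220 N/mm; NOT adequate

E62XX → F_EXX = 620 MPa.
L_w = 2 × 365 = 730 mm; section modulus (unit throat) S = 2 × L²/6 = 44410 mm².
Direct shear f_v = P/L_w = 402×10³/730 = 550.7 N/mm.
Moment M = P × e = 402×10³ × 120 = 48240000 N·mm; bending f_b = M/S = 1086 N/mm.
f_max = √(f_v² + f_b²) = √(550.7² + 1086²) = 1218 N/mm.
r_n/Ω = (1/2.0) × 0.6 × 620 × (0.707 × 8) = 1052 N/mm → NOT adequate.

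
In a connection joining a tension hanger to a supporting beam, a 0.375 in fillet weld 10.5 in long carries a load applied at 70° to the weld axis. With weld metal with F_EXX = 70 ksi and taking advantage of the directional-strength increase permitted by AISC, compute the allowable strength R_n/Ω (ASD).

t_e = 0.707 × 0.375 = 0.2651 in; A_we = 0.2651 × 10.5 = 2.784 in².
Directional factor: 1.0 + 0.5 sin^1.5(70°) = 1.455.
F_nw = 0.6 × 70 × 1.455 = 61.13 ksi.
R_n/Ω = (61.13 × 2.784) / 2.0 = 85.09 kip.

R_n/Ω ≈ 85.1 kip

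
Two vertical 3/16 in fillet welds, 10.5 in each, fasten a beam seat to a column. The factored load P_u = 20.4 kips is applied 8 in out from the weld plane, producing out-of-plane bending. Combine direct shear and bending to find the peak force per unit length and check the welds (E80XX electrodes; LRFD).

f_max ≈ 4.55 kip/in; adequate

E80XX → F_EXX = 80 ksi.
L_w = 2 × 10.5 = 21 in; section modulus (unit throat) S = 2 × L²/6 = 36.75 in².
Direct shear f_v = P/L_w = 20.4/21 = 0.9714 kip/in.
Moment M = P × e = 20.4 × 8 = 163.2 kip·in; bending f_b = M/S = 4.441 kip/in.
f_max = √(f_v² + f_b²) = √(0.9714² + 4.441²) = 4.546 kip/in.
φr_n = 0.75 × 0.6 × 80 × (0.707 × 0.1875) = 4.772 kip/in → adequate.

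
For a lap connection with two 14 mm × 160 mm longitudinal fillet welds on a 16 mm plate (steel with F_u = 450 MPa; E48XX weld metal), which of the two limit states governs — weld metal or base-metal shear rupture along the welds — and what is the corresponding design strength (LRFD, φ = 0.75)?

φR_n ≈ 684 kN (weld metal governs)

E48XX → F_EXX = 480 MPa.
t_e = 0.707 × 14 = 9.898 mm; L = 320 mm.
Weld metal: φR_n = 0.75 × 0.6 × 480 × 9.898 × 320 × 10⁻³ = 684.1 kN.
Base metal (shear rupture): φR_n = 0.75 × 0.6 × 450 × 16 × 320 × 10⁻³ = 1037 kN.
Governing: weld metal.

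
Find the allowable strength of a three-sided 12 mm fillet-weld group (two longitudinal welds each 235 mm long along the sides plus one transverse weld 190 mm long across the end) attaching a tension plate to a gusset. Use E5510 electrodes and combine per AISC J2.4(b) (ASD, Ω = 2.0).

E55XX → F_EXX = 550 MPa.
t_e = 0.707 × 12 = 8.484 mm.
R_nwl = 0.6 × 550 × 8.484 × 470 × 10⁻³ = 1316 kN (longitudinal, 2 welds).
R_nwt = 0.6 × 550 × 8.484 × 190 × 10⁻³ = 531.9 kN (transverse, base value).
(i) R_nwl + R_nwt = 1848 kN; (ii) 0.85 R_nwl + 1.5 R_nwt = 1916 kN.
R_n = max = 1916 kN [governs: (ii)]; R_n/Ω = 958.2 kN.

R_n/Ω ≈ 958 kN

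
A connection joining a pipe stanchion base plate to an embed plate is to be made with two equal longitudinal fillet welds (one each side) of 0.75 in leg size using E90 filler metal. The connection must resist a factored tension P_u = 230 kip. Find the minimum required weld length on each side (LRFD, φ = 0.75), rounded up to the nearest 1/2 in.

L = 5.5 in on each side

E90XX → F_EXX = 90 ksi.
Throat t_e = 0.707 × 0.75 = 0.5302 in.
φr_n = 0.75 × 0.6 × 90 × 0.5302 = 21.48 kip/in.
L_req = P_u / φr_n = 230 / 21.48 = 10.71 in total.
Per side: 10.71 / 2 = 5.355 in.
Round up → use L = 5.5 in on each side.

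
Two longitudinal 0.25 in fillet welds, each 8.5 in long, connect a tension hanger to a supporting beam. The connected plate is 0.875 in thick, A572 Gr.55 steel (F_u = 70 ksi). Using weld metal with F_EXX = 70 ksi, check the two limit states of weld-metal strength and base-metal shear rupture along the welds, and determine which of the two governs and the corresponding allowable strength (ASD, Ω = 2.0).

R_n/Ω ≈ 63.1 kip (weld metal governs)

t_e = 0.707 × 0.25 = 0.1767 in; L = 17 in.
Weld metal: R_n/Ω = (1/2.0) × 0.6 × 70 × 0.1767 × 17 = 63.1 kip.
Base metal (shear rupture): R_n/Ω = (1/2.0) × 0.6 × 70 × 0.875 × 17 = 312.4 kip.
Governing: weld metal.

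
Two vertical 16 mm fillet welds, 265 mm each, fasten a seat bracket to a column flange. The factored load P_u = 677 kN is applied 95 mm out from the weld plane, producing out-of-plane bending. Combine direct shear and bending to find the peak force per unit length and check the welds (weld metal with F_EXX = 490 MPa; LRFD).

L_w = 2 × 265 = 530 mm; section modulus (unit throat) S = 2 × L²/6 = 23410 mm².
Direct shear f_v = P/L_w = 677×10³/530 = 1277 N/mm.
Moment M = P × e = 677×10³ × 95 = 64315000 N·mm; bending f_b = M/S = 2748 N/mm.
f_max = √(f_v² + f_b²) = √(1277² + 2748²) = 3030 N/mm.
φr_n = 0.75 × 0.6 × 490 × (0.707 × 16) = 2494 N/mm → NOT adequate.

f_max ≈ 3030 N/mm; NOT adequate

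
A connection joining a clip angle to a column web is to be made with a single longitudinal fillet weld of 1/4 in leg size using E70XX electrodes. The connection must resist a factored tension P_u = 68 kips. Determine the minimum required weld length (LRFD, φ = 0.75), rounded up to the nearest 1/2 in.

E70XX → F_EXX = 70 ksi.
Throat t_e = 0.707 × 0.25 = 0.1767 in.
φr_n = 0.75 × 0.6 × 70 × 0.1767 = 5.568 kips/in.
L_req = P_u / φr_n = 68 / 5.568 = 12.21 in total.
Round up → use L = 12.5 in.

L = 12.5 in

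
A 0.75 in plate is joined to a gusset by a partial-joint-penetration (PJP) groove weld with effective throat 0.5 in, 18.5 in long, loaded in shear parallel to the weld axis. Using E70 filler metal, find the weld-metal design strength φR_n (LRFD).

φR_n ≈ 291 kips

E70XX → F_EXX = 70 ksi.
Effective throat (given) t_e = 0.5 in.
A_we = 0.5 × 18.5 = 9.25 in².
F_nw = 0.6 F_EXX = 42 ksi.
φR_n = 0.75 × 42 × 9.25 = 291.4 kips.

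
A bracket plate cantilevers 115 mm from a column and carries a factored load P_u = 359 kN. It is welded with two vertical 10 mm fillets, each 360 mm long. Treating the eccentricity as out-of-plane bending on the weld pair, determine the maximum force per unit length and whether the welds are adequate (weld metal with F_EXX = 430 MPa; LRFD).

f_max ≈ 1080 N/mm; adequate

L_w = 2 × 360 = 720 mm; section modulus (unit throat) S = 2 × L²/6 = 43200 mm².
Direct shear f_v = P/L_w = 359×10³/720 = 498.6 N/mm.
Moment M = P × e = 359×10³ × 115 = 41285000 N·mm; bending f_b = M/S = 955.7 N/mm.
f_max = √(f_v² + f_b²) = √(498.6² + 955.7²) = 1078 N/mm.
φr_n = 0.75 × 0.6 × 430 × (0.707 × 10) = 1368 N/mm → adequate.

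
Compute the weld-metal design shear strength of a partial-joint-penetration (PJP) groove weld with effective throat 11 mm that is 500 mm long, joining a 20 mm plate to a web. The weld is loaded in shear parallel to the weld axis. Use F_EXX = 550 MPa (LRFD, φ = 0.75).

Effective throat (given) t_e = 11 mm.
A_we = 11 × 500 = 5500 mm².
F_nw = 0.6 F_EXX = 330 MPa.
φR_n = 0.75 × 330 × 5500 × 10⁻³ = 1361 kN.

φR_n ≈ 1360 kN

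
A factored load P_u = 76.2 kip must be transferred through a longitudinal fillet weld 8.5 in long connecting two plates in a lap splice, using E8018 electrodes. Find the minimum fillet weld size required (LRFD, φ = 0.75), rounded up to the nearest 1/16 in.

w = 3/8 in

E80XX → F_EXX = 80 ksi.
Total weld length L = 8.5 in.
Required throat t_e = P_u / (φ × 0.6 F_EXX × L) = 76.2 / (0.75 × 0.6 × 80 × 8.5) = 0.249 in.
Required leg w = t_e / 0.707 = 0.3522 in → use 3/8 in.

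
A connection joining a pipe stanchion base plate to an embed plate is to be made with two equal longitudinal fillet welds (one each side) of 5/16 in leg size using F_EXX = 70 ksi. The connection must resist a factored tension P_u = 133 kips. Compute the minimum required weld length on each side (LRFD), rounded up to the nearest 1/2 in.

Throat t_e = 0.707 × 0.3125 = 0.2209 in.
φr_n = 0.75 × 0.6 × 70 × 0.2209 = 6.96 kips/in.
L_req = P_u / φr_n = 133 / 6.96 = 19.11 in total.
Per side: 19.11 / 2 = 9.555 in.
Round up → use L = 10 in on each side.

L = 10 in on each side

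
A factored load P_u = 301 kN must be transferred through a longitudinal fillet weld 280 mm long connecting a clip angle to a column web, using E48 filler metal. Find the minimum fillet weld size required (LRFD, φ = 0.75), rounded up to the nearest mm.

w = 8 mm

E48XX → F_EXX = 480 MPa.
Total weld length L = 280 mm.
Required throat t_e = P_u / (φ × 0.6 F_EXX × L) = 301 / (0.75 × 0.6 × 480 × 280 × 10⁻³) = 4.977 mm.
Required leg w = t_e / 0.707 = 7.039 mm → use 8 mm.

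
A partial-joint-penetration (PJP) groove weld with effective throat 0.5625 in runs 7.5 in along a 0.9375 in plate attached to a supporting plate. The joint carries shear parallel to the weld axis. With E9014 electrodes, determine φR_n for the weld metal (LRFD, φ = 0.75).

φR_n ≈ 171 kip

E90XX → F_EXX = 90 ksi.
Effective throat (given) t_e = 0.5625 in.
A_we = 0.5625 × 7.5 = 4.219 in².
F_nw = 0.6 F_EXX = 54 ksi.
φR_n = 0.75 × 54 × 4.219 = 170.9 kip.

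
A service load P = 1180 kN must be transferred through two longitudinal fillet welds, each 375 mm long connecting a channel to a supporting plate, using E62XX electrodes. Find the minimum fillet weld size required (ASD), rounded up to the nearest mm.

w = 12 mm

E62XX → F_EXX = 620 MPa.
Total weld length L = 750 mm.
Required throat t_e = P × Ω / (0.6 F_EXX × L) = 1180 × 2.0 / (0.6 × 620 × 750 × 10⁻³) = 8.459 mm.
Required leg w = t_e / 0.707 = 11.96 mm → use 12 mm.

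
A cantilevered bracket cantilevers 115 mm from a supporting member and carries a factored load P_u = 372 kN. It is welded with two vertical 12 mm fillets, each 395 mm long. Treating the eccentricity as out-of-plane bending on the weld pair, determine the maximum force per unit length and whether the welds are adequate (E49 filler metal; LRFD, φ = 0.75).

f_max ≈ 948 N/mm; adequate

E49XX → F_EXX = 490 MPa.
L_w = 2 × 395 = 790 mm; section modulus (unit throat) S = 2 × L²/6 = 52010 mm².
Direct shear f_v = P/L_w = 372×10³/790 = 470.9 N/mm.
Moment M = P × e = 372×10³ × 115 = 42780000 N·mm; bending f_b = M/S = 822.6 N/mm.
f_max = √(f_v² + f_b²) = √(470.9² + 822.6²) = 947.8 N/mm.
φr_n = 0.75 × 0.6 × 490 × (0.707 × 12) = 1871 N/mm → adequate.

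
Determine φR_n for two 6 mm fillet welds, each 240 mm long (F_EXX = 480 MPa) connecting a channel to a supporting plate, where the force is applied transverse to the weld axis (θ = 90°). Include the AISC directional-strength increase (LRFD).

t_e = 0.707 × 6 = 4.242 mm; A_we = 4.242 × 480 = 2036 mm².
Directional factor: 1.0 + 0.5 sin^1.5(90°) = 1.5.
F_nw = 0.6 × 480 × 1.5 = 432 MPa.
φR_n = 0.75 × 432 × 2036 × 10⁻³ = 659.7 kN.

φR_n ≈ 660 kN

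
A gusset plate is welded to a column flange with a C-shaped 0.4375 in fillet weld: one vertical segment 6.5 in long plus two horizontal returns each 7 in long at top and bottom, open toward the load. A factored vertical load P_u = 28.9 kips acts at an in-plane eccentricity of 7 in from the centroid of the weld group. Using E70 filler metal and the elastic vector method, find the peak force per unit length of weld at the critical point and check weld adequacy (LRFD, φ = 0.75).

E70XX → F_EXX = 70 ksi.
Total weld length L_w = 20.5 in. Treat welds as unit-width lines.
Centroid: x̄ = 2×7×3.5 / 20.5 = 2.39 in from the vertical weld.
Polar moment about centroid: J = I_x + I_y = [6.5³/12 + 2×7×3.25²] + [6.5×2.39² + 2(7³/12 + 7×1.11²)] = 282.3 in³.
Direct shear f_v = P/L_w = 28.9 / 20.5 = 1.41 kip/in (vertical).
Torsion M = P·e = 28.9 × 7 = 202.3 kip·in.
Critical point at (x, y) = (4.61, 3.25) from centroid. f_tx = M·y/J = 2.329 kip/in; f_ty = M·x/J = 3.303 kip/in.
Resultant f_max = √[f_tx² + (f_v + f_ty)²] = √[2.329² + (1.41 + 3.303)²] = 5.257 kip/in.
Capacity per unit length: φr_n = 0.75 × 0.6 × 70 × (0.707 × 0.4375) = 9.743 kip/in.
5.257 ≤ 9.743 → adequate.

f_max ≈ 5.26 kip/in; adequate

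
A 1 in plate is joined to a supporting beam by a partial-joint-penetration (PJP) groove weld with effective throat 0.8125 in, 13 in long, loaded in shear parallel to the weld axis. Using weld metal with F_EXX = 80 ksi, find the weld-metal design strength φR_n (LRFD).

Effective throat (given) t_e = 0.8125 in.
A_we = 0.8125 × 13 = 10.56 in².
F_nw = 0.6 F_EXX = 48 ksi.
φR_n = 0.75 × 48 × 10.56 = 380.2 kip.

φR_n ≈ 380 kip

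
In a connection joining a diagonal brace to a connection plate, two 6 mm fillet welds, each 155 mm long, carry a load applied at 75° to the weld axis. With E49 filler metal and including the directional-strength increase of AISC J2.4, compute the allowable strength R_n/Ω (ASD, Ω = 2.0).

E49XX → F_EXX = 490 MPa.
t_e = 0.707 × 6 = 4.242 mm; A_we = 4.242 × 310 = 1315 mm².
Directional factor: 1.0 + 0.5 sin^1.5(75°) = 1.475.
F_nw = 0.6 × 490 × 1.475 = 433.6 MPa.
R_n/Ω = (433.6 × 1315) / 2.0 × 10⁻³ = 285.1 kN.

R_n/Ω ≈ 285 kN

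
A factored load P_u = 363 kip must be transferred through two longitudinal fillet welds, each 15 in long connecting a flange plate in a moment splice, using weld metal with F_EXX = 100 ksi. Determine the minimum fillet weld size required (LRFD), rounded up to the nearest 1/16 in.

Total weld length L = 30 in.
Required throat t_e = P_u / (φ × 0.6 F_EXX × L) = 363 / (0.75 × 0.6 × 100 × 30) = 0.2689 in.
Required leg w = t_e / 0.707 = 0.3803 in → use 7/16 in.

w = 7/16 in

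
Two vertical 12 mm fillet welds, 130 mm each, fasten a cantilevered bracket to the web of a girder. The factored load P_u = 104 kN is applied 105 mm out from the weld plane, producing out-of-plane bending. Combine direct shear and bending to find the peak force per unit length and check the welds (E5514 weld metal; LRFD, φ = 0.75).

E55XX → F_EXX = 550 MPa.
L_w = 2 × 130 = 260 mm; section modulus (unit throat) S = 2 × L²/6 = 5633 mm².
Direct shear f_v = P/L_w = 104×10³/260 = 400 N/mm.
Moment M = P × e = 104×10³ × 105 = 10920000 N·mm; bending f_b = M/S = 1938 N/mm.
f_max = √(f_v² + f_b²) = √(400² + 1938²) = 1979 N/mm.
φr_n = 0.75 × 0.6 × 550 × (0.707 × 12) = 2100 N/mm → adequate.

f_max ≈ 1980 N/mm; adequate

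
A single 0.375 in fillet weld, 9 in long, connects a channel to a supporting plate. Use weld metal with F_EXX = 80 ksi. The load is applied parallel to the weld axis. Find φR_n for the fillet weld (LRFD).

Effective throat t_e = 0.707 × 0.375 = 0.2651 in.
Total length L = 9 in; A_we = 0.2651 × 9 = 2.386 in².
F_nw = 0.6 F_EXX = 0.6 × 80 = 48 ksi.
φR_n = 0.75 × 48 × 2.386 = 85.9 kips.

φR_n ≈ 85.9 kips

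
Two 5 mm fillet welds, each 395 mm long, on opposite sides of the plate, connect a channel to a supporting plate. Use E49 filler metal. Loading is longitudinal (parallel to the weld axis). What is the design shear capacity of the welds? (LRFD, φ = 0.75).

E49XX → F_EXX = 490 MPa.
Effective throat t_e = 0.707 × 5 = 3.535 mm.
Total length L = 790 mm; A_we = 3.535 × 790 = 2793 mm².
F_nw = 0.6 F_EXX = 0.6 × 490 = 294 MPa.
φR_n = 0.75 × 294 × 2793 × 10⁻³ = 615.8 kN.

φR_n ≈ 616 kN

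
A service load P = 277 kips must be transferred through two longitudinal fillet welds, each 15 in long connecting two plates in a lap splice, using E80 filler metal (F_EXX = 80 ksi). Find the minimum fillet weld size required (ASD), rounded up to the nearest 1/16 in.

w = 9/16 in

Total weld length L = 30 in.
Required throat t_e = P × Ω / (0.6 F_EXX × L) = 277 × 2.0 / (0.6 × 80 × 30) = 0.3847 in.
Required leg w = t_e / 0.707 = 0.5442 in → use 9/16 in.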